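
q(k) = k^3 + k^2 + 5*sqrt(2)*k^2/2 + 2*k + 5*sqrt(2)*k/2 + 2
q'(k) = 3*k^2 + 2*k + 5*sqrt(2)*k + 2 + 5*sqrt(2)/2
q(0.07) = 2.41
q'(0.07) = 6.19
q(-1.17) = 0.13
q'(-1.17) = -0.97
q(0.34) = 4.45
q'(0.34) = 8.97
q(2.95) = 83.47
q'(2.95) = 58.40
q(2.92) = 81.73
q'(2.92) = 57.60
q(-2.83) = -0.00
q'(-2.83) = 3.89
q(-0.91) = -0.04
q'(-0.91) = -0.23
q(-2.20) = 1.13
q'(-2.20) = 0.10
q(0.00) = 2.00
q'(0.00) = 5.54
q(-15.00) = -2435.54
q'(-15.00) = 544.47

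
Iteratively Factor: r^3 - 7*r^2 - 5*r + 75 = (r - 5)*(r^2 - 2*r - 15) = (r - 5)*(r + 3)*(r - 5)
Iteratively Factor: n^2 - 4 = (n - 2)*(n + 2)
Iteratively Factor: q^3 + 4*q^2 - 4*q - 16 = (q + 2)*(q^2 + 2*q - 8) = (q + 2)*(q + 4)*(q - 2)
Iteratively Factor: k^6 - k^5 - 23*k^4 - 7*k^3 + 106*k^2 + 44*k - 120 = (k + 3)*(k^5 - 4*k^4 - 11*k^3 + 26*k^2 + 28*k - 40) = (k - 1)*(k + 3)*(k^4 - 3*k^3 - 14*k^2 + 12*k + 40) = (k - 1)*(k + 2)*(k + 3)*(k^3 - 5*k^2 - 4*k + 20) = (k - 1)*(k + 2)^2*(k + 3)*(k^2 - 7*k + 10) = (k - 2)*(k - 1)*(k + 2)^2*(k + 3)*(k - 5)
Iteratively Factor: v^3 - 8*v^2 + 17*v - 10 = (v - 2)*(v^2 - 6*v + 5) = (v - 2)*(v - 1)*(v - 5)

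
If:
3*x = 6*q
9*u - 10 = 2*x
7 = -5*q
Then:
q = -7/5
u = 22/45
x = -14/5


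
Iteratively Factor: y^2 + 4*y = (y + 4)*(y)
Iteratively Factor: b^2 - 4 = (b - 2)*(b + 2)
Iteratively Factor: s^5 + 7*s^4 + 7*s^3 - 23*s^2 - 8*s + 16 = (s + 4)*(s^4 + 3*s^3 - 5*s^2 - 3*s + 4) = (s - 1)*(s + 4)*(s^3 + 4*s^2 - s - 4) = (s - 1)*(s + 4)^2*(s^2 - 1) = (s - 1)*(s + 1)*(s + 4)^2*(s - 1)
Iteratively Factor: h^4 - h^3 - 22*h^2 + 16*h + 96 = (h + 2)*(h^3 - 3*h^2 - 16*h + 48) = (h - 4)*(h + 2)*(h^2 + h - 12) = (h - 4)*(h - 3)*(h + 2)*(h + 4)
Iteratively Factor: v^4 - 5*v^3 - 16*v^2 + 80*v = (v)*(v^3 - 5*v^2 - 16*v + 80) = v*(v - 4)*(v^2 - v - 20) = v*(v - 4)*(v + 4)*(v - 5)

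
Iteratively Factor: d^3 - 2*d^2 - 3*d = (d - 3)*(d^2 + d) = (d - 3)*(d + 1)*(d)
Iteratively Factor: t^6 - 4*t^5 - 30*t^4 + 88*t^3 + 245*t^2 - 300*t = (t + 4)*(t^5 - 8*t^4 + 2*t^3 + 80*t^2 - 75*t) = (t - 5)*(t + 4)*(t^4 - 3*t^3 - 13*t^2 + 15*t) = (t - 5)^2*(t + 4)*(t^3 + 2*t^2 - 3*t) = (t - 5)^2*(t + 3)*(t + 4)*(t^2 - t) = (t - 5)^2*(t - 1)*(t + 3)*(t + 4)*(t)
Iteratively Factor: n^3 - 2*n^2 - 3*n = (n)*(n^2 - 2*n - 3) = n*(n - 3)*(n + 1)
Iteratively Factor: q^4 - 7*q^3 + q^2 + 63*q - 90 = (q - 5)*(q^3 - 2*q^2 - 9*q + 18) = (q - 5)*(q + 3)*(q^2 - 5*q + 6) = (q - 5)*(q - 2)*(q + 3)*(q - 3)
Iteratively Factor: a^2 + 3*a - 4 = (a - 1)*(a + 4)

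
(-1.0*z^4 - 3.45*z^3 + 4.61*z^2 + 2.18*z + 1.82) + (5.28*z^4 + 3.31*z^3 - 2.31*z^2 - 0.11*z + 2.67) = 4.28*z^4 - 0.14*z^3 + 2.3*z^2 + 2.07*z + 4.49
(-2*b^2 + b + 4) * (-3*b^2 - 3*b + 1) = 6*b^4 + 3*b^3 - 17*b^2 - 11*b + 4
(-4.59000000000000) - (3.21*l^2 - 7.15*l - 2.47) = -3.21*l^2 + 7.15*l - 2.12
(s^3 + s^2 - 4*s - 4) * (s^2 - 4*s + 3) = s^5 - 3*s^4 - 5*s^3 + 15*s^2 + 4*s - 12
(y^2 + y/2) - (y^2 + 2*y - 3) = 3 - 3*y/2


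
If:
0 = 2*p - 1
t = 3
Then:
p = 1/2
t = 3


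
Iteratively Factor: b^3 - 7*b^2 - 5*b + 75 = (b - 5)*(b^2 - 2*b - 15) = (b - 5)*(b + 3)*(b - 5)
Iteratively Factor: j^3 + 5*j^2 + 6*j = (j + 2)*(j^2 + 3*j) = (j + 2)*(j + 3)*(j)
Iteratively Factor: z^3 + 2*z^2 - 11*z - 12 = (z - 3)*(z^2 + 5*z + 4) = (z - 3)*(z + 1)*(z + 4)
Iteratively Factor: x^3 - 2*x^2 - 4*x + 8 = (x + 2)*(x^2 - 4*x + 4) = (x - 2)*(x + 2)*(x - 2)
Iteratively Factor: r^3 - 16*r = (r + 4)*(r^2 - 4*r) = r*(r + 4)*(r - 4)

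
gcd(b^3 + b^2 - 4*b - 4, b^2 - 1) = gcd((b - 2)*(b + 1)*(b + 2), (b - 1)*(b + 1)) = b + 1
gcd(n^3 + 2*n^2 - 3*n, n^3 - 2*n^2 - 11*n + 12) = n^2 + 2*n - 3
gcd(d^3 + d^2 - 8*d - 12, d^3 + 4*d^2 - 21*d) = d - 3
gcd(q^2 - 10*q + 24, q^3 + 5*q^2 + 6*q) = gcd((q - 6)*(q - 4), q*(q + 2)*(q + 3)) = 1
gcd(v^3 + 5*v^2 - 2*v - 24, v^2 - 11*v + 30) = 1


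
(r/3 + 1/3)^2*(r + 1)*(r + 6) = r^4/9 + r^3 + 7*r^2/3 + 19*r/9 + 2/3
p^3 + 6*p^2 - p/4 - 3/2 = (p - 1/2)*(p + 1/2)*(p + 6)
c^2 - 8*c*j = c*(c - 8*j)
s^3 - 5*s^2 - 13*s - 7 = (s - 7)*(s + 1)^2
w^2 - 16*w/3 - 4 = (w - 6)*(w + 2/3)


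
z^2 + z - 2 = (z - 1)*(z + 2)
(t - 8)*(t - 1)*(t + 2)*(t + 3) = t^4 - 4*t^3 - 31*t^2 - 14*t + 48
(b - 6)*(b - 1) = b^2 - 7*b + 6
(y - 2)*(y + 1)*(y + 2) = y^3 + y^2 - 4*y - 4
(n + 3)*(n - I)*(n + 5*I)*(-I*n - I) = -I*n^4 + 4*n^3 - 4*I*n^3 + 16*n^2 - 8*I*n^2 + 12*n - 20*I*n - 15*I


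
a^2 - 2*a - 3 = (a - 3)*(a + 1)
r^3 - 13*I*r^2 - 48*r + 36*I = (r - 6*I)^2*(r - I)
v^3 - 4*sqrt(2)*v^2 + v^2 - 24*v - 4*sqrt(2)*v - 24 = (v + 1)*(v - 6*sqrt(2))*(v + 2*sqrt(2))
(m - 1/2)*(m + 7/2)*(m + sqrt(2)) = m^3 + sqrt(2)*m^2 + 3*m^2 - 7*m/4 + 3*sqrt(2)*m - 7*sqrt(2)/4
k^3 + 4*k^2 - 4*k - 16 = (k - 2)*(k + 2)*(k + 4)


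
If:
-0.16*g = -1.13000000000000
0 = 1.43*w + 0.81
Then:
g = 7.06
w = -0.57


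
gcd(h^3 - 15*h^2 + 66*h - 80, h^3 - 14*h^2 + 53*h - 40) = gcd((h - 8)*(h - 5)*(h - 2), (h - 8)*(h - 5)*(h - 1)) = h^2 - 13*h + 40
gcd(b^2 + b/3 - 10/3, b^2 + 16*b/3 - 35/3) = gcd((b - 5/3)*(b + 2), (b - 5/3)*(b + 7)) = b - 5/3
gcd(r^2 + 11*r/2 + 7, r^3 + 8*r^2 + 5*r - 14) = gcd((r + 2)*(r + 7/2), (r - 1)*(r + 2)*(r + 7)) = r + 2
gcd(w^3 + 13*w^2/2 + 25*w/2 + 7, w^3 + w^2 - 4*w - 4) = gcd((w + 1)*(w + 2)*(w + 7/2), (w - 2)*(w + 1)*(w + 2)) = w^2 + 3*w + 2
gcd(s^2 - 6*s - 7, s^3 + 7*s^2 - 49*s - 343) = s - 7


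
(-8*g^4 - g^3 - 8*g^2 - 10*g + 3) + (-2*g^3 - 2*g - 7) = -8*g^4 - 3*g^3 - 8*g^2 - 12*g - 4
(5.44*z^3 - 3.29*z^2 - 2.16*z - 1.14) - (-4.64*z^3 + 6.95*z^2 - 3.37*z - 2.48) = 10.08*z^3 - 10.24*z^2 + 1.21*z + 1.34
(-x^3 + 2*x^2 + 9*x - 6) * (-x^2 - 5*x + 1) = x^5 + 3*x^4 - 20*x^3 - 37*x^2 + 39*x - 6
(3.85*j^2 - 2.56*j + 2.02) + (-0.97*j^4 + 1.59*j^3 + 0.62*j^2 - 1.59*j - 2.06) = -0.97*j^4 + 1.59*j^3 + 4.47*j^2 - 4.15*j - 0.04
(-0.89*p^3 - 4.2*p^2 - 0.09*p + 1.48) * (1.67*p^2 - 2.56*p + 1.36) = -1.4863*p^5 - 4.7356*p^4 + 9.3913*p^3 - 3.01*p^2 - 3.9112*p + 2.0128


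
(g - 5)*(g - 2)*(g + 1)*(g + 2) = g^4 - 4*g^3 - 9*g^2 + 16*g + 20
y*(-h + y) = -h*y + y^2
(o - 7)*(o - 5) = o^2 - 12*o + 35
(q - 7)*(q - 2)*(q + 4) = q^3 - 5*q^2 - 22*q + 56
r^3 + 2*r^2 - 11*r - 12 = (r - 3)*(r + 1)*(r + 4)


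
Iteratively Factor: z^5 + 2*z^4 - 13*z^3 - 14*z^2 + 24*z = (z - 3)*(z^4 + 5*z^3 + 2*z^2 - 8*z) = (z - 3)*(z + 2)*(z^3 + 3*z^2 - 4*z) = (z - 3)*(z + 2)*(z + 4)*(z^2 - z) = (z - 3)*(z - 1)*(z + 2)*(z + 4)*(z)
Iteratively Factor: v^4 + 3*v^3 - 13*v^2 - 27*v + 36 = (v - 1)*(v^3 + 4*v^2 - 9*v - 36) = (v - 3)*(v - 1)*(v^2 + 7*v + 12) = (v - 3)*(v - 1)*(v + 4)*(v + 3)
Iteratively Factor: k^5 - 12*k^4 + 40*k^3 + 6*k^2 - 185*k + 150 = (k - 3)*(k^4 - 9*k^3 + 13*k^2 + 45*k - 50) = (k - 3)*(k + 2)*(k^3 - 11*k^2 + 35*k - 25) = (k - 5)*(k - 3)*(k + 2)*(k^2 - 6*k + 5) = (k - 5)^2*(k - 3)*(k + 2)*(k - 1)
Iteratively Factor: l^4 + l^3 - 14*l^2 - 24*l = (l + 2)*(l^3 - l^2 - 12*l) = l*(l + 2)*(l^2 - l - 12) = l*(l - 4)*(l + 2)*(l + 3)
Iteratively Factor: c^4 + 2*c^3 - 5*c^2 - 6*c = (c)*(c^3 + 2*c^2 - 5*c - 6) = c*(c + 3)*(c^2 - c - 2) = c*(c - 2)*(c + 3)*(c + 1)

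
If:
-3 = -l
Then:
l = 3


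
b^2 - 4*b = b*(b - 4)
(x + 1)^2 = x^2 + 2*x + 1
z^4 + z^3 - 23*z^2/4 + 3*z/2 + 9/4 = (z - 3/2)*(z - 1)*(z + 1/2)*(z + 3)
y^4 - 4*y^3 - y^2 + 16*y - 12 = (y - 3)*(y - 2)*(y - 1)*(y + 2)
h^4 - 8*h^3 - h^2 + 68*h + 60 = (h - 6)*(h - 5)*(h + 1)*(h + 2)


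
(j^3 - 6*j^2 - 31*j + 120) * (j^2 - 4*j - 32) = j^5 - 10*j^4 - 39*j^3 + 436*j^2 + 512*j - 3840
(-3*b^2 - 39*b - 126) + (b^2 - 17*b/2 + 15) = -2*b^2 - 95*b/2 - 111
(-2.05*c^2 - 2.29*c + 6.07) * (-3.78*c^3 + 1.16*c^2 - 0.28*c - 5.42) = 7.749*c^5 + 6.2782*c^4 - 25.027*c^3 + 18.7934*c^2 + 10.7122*c - 32.8994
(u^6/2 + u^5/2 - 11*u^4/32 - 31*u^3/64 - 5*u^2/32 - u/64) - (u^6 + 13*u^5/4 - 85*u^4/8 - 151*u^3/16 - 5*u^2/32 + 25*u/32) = -u^6/2 - 11*u^5/4 + 329*u^4/32 + 573*u^3/64 - 51*u/64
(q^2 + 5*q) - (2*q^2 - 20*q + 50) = -q^2 + 25*q - 50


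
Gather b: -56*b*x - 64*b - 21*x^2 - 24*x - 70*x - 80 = b*(-56*x - 64) - 21*x^2 - 94*x - 80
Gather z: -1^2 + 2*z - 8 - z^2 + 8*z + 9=-z^2 + 10*z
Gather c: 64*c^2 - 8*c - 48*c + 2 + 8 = 64*c^2 - 56*c + 10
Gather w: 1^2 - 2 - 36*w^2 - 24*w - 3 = -36*w^2 - 24*w - 4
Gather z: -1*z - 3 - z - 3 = -2*z - 6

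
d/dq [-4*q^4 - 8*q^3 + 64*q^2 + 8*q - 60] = -16*q^3 - 24*q^2 + 128*q + 8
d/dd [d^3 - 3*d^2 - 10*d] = 3*d^2 - 6*d - 10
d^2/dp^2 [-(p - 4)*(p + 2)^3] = 12*(1 - p)*(p + 2)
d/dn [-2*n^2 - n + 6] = -4*n - 1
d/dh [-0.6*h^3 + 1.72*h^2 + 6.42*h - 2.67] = -1.8*h^2 + 3.44*h + 6.42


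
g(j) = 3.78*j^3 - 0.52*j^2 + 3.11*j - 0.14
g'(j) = 11.34*j^2 - 1.04*j + 3.11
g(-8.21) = -2152.53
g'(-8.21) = 776.01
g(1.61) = 19.29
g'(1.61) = 30.83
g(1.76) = 24.33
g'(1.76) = 36.41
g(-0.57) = -2.78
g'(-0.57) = 7.39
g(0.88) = 4.77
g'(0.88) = 10.98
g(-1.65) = -23.67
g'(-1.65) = 35.70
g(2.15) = 41.71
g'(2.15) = 53.29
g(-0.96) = -6.95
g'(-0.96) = 14.56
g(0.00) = -0.14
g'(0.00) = 3.11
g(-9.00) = -2825.87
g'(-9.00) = 931.01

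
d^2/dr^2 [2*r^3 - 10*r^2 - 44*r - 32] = 12*r - 20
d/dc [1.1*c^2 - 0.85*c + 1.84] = 2.2*c - 0.85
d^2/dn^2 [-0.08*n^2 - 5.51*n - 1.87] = -0.160000000000000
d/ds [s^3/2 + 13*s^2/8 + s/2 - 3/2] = 3*s^2/2 + 13*s/4 + 1/2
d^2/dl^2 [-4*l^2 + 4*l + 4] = -8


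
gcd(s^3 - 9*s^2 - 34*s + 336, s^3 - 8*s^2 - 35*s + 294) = s^2 - s - 42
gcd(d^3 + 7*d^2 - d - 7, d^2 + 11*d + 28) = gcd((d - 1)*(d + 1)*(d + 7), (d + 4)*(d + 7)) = d + 7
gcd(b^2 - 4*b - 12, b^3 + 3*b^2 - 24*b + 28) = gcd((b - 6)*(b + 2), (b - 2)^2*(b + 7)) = 1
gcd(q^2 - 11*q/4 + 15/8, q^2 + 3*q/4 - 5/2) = q - 5/4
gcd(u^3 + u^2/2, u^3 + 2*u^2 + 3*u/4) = u^2 + u/2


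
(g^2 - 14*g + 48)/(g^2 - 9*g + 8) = (g - 6)/(g - 1)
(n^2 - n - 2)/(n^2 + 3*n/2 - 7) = 2*(n + 1)/(2*n + 7)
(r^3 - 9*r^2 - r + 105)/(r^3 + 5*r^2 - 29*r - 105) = (r - 7)/(r + 7)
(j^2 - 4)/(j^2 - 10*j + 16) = (j + 2)/(j - 8)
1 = 1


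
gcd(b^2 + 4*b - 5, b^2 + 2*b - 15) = b + 5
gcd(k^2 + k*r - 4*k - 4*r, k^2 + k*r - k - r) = k + r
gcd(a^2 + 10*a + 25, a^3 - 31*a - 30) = a + 5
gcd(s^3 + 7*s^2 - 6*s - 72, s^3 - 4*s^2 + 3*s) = s - 3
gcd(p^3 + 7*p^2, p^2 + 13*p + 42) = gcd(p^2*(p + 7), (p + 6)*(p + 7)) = p + 7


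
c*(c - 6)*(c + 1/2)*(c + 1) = c^4 - 9*c^3/2 - 17*c^2/2 - 3*c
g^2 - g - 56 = (g - 8)*(g + 7)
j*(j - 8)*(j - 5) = j^3 - 13*j^2 + 40*j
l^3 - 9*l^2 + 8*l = l*(l - 8)*(l - 1)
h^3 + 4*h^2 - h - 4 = (h - 1)*(h + 1)*(h + 4)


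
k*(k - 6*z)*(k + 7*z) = k^3 + k^2*z - 42*k*z^2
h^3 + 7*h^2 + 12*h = h*(h + 3)*(h + 4)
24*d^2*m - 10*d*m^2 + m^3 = m*(-6*d + m)*(-4*d + m)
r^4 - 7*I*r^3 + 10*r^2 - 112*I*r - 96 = (r - 6*I)*(r - 4*I)*(r - I)*(r + 4*I)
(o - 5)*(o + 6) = o^2 + o - 30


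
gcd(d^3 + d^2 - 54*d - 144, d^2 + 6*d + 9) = d + 3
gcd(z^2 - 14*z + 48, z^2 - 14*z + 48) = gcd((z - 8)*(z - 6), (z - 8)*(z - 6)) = z^2 - 14*z + 48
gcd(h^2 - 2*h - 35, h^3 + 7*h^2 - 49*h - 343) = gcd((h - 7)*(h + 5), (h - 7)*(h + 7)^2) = h - 7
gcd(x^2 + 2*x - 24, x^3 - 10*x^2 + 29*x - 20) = x - 4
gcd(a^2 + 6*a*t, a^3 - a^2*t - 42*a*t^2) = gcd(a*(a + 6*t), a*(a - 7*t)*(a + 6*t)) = a^2 + 6*a*t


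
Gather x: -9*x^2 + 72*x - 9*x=-9*x^2 + 63*x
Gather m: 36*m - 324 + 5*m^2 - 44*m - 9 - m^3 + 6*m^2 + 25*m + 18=-m^3 + 11*m^2 + 17*m - 315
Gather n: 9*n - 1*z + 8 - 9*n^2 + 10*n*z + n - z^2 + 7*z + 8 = -9*n^2 + n*(10*z + 10) - z^2 + 6*z + 16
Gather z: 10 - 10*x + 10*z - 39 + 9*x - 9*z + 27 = -x + z - 2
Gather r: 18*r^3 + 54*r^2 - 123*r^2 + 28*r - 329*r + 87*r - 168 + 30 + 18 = 18*r^3 - 69*r^2 - 214*r - 120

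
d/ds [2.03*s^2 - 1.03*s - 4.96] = 4.06*s - 1.03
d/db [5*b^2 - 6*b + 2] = 10*b - 6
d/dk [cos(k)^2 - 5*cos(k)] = (5 - 2*cos(k))*sin(k)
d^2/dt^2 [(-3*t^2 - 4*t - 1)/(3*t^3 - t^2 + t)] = 2*(-27*t^6 - 108*t^5 + 9*t^4 + 29*t^3 - 12*t^2 + 3*t - 1)/(t^3*(27*t^6 - 27*t^5 + 36*t^4 - 19*t^3 + 12*t^2 - 3*t + 1))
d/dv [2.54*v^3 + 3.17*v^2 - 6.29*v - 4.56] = 7.62*v^2 + 6.34*v - 6.29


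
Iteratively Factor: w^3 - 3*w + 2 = (w - 1)*(w^2 + w - 2) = (w - 1)^2*(w + 2)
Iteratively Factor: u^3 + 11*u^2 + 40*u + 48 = (u + 4)*(u^2 + 7*u + 12) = (u + 4)^2*(u + 3)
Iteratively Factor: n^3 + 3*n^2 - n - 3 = (n + 3)*(n^2 - 1) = (n + 1)*(n + 3)*(n - 1)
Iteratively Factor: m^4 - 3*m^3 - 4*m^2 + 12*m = (m)*(m^3 - 3*m^2 - 4*m + 12) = m*(m - 3)*(m^2 - 4) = m*(m - 3)*(m - 2)*(m + 2)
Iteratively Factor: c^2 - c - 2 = (c - 2)*(c + 1)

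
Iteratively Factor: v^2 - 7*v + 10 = (v - 5)*(v - 2)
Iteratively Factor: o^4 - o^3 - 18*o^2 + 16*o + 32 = (o - 2)*(o^3 + o^2 - 16*o - 16) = (o - 2)*(o + 1)*(o^2 - 16) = (o - 4)*(o - 2)*(o + 1)*(o + 4)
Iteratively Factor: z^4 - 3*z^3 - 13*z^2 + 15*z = (z - 1)*(z^3 - 2*z^2 - 15*z) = z*(z - 1)*(z^2 - 2*z - 15) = z*(z - 1)*(z + 3)*(z - 5)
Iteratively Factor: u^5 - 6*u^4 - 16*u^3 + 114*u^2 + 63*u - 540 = (u - 5)*(u^4 - u^3 - 21*u^2 + 9*u + 108) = (u - 5)*(u - 4)*(u^3 + 3*u^2 - 9*u - 27) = (u - 5)*(u - 4)*(u + 3)*(u^2 - 9) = (u - 5)*(u - 4)*(u + 3)^2*(u - 3)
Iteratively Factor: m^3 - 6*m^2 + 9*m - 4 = (m - 1)*(m^2 - 5*m + 4) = (m - 4)*(m - 1)*(m - 1)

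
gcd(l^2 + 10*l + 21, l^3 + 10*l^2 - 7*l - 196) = l + 7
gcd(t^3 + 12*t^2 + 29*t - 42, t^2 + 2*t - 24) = t + 6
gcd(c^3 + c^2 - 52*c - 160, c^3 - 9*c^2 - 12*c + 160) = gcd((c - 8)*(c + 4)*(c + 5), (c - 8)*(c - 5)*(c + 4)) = c^2 - 4*c - 32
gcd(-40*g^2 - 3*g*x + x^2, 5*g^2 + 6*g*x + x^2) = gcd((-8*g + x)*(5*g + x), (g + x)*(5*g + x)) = 5*g + x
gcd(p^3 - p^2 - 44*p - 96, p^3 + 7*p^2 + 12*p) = p^2 + 7*p + 12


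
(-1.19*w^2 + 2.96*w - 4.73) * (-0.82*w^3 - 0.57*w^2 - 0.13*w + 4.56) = 0.9758*w^5 - 1.7489*w^4 + 2.3461*w^3 - 3.1151*w^2 + 14.1125*w - 21.5688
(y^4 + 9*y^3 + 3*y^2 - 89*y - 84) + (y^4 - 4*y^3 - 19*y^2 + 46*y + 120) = 2*y^4 + 5*y^3 - 16*y^2 - 43*y + 36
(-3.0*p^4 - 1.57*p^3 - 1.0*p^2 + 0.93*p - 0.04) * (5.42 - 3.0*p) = 9.0*p^5 - 11.55*p^4 - 5.5094*p^3 - 8.21*p^2 + 5.1606*p - 0.2168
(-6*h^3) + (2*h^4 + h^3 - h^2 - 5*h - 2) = 2*h^4 - 5*h^3 - h^2 - 5*h - 2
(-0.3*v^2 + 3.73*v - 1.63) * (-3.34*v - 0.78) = 1.002*v^3 - 12.2242*v^2 + 2.5348*v + 1.2714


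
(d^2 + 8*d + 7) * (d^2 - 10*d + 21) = d^4 - 2*d^3 - 52*d^2 + 98*d + 147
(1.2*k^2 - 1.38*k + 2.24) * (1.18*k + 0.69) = 1.416*k^3 - 0.8004*k^2 + 1.691*k + 1.5456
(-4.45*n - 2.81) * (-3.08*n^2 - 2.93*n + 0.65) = 13.706*n^3 + 21.6933*n^2 + 5.3408*n - 1.8265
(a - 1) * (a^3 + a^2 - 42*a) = a^4 - 43*a^2 + 42*a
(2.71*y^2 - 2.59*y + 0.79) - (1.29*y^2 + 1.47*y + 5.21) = 1.42*y^2 - 4.06*y - 4.42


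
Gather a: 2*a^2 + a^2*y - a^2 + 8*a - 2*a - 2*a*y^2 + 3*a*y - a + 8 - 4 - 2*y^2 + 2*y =a^2*(y + 1) + a*(-2*y^2 + 3*y + 5) - 2*y^2 + 2*y + 4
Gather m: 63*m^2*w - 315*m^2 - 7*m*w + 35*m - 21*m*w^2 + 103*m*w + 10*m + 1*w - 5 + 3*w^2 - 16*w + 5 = m^2*(63*w - 315) + m*(-21*w^2 + 96*w + 45) + 3*w^2 - 15*w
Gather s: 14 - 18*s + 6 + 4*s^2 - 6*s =4*s^2 - 24*s + 20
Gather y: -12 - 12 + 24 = 0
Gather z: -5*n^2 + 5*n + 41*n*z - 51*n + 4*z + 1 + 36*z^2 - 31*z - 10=-5*n^2 - 46*n + 36*z^2 + z*(41*n - 27) - 9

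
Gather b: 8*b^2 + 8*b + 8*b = 8*b^2 + 16*b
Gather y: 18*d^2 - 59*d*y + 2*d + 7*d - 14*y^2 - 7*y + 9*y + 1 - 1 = 18*d^2 + 9*d - 14*y^2 + y*(2 - 59*d)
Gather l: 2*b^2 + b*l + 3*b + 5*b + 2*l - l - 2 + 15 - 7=2*b^2 + 8*b + l*(b + 1) + 6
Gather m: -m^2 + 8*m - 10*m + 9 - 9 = -m^2 - 2*m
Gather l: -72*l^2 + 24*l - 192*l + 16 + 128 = -72*l^2 - 168*l + 144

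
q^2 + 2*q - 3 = (q - 1)*(q + 3)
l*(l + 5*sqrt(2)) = l^2 + 5*sqrt(2)*l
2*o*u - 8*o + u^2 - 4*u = (2*o + u)*(u - 4)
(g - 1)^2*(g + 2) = g^3 - 3*g + 2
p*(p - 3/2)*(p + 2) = p^3 + p^2/2 - 3*p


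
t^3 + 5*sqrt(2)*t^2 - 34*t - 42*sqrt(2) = (t - 3*sqrt(2))*(t + sqrt(2))*(t + 7*sqrt(2))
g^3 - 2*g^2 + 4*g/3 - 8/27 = (g - 2/3)^3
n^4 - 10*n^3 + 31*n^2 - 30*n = n*(n - 5)*(n - 3)*(n - 2)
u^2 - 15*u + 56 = (u - 8)*(u - 7)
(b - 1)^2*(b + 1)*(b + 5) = b^4 + 4*b^3 - 6*b^2 - 4*b + 5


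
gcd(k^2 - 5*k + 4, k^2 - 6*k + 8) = k - 4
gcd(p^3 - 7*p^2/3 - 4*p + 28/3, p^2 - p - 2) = p - 2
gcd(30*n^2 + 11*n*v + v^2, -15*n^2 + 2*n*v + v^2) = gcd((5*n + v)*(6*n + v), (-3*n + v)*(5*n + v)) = 5*n + v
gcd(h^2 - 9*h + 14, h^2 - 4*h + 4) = h - 2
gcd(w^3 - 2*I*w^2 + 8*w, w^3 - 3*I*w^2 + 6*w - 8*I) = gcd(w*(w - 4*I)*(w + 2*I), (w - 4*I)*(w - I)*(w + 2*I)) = w^2 - 2*I*w + 8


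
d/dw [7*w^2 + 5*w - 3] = 14*w + 5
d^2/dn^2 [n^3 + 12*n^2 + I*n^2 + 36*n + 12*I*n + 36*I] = 6*n + 24 + 2*I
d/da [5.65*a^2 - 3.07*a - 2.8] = 11.3*a - 3.07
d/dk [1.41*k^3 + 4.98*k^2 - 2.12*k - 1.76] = 4.23*k^2 + 9.96*k - 2.12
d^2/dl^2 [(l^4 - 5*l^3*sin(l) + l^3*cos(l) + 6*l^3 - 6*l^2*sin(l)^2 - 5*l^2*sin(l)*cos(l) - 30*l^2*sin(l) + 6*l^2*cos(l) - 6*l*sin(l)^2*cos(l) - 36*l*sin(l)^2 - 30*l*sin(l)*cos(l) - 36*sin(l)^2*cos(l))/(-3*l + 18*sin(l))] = sqrt(2)*l^2*sin(l + pi/4)/3 + 10*l*sin(l)/3 + 2*l*sin(2*l)/3 + 2*l*cos(l)/3 - 2*l + 10*sin(l)/3 + 4*sin(2*l) - 14*cos(l)/3 - 2*cos(2*l)/3 - 4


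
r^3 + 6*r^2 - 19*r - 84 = (r - 4)*(r + 3)*(r + 7)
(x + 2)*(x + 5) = x^2 + 7*x + 10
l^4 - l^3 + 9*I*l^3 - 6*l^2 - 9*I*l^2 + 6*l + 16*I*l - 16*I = (l - 1)*(l - I)*(l + 2*I)*(l + 8*I)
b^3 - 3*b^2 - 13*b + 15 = (b - 5)*(b - 1)*(b + 3)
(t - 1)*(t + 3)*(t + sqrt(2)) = t^3 + sqrt(2)*t^2 + 2*t^2 - 3*t + 2*sqrt(2)*t - 3*sqrt(2)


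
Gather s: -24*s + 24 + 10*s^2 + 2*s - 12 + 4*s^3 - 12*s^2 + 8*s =4*s^3 - 2*s^2 - 14*s + 12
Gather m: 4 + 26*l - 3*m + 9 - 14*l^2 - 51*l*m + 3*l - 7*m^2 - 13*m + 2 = -14*l^2 + 29*l - 7*m^2 + m*(-51*l - 16) + 15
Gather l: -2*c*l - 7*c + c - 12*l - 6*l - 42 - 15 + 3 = -6*c + l*(-2*c - 18) - 54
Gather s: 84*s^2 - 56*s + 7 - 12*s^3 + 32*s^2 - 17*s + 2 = -12*s^3 + 116*s^2 - 73*s + 9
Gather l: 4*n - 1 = 4*n - 1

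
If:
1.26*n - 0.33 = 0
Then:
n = 0.26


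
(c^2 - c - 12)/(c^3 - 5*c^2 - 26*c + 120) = (c + 3)/(c^2 - c - 30)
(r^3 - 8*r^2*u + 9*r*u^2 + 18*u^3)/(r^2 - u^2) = (r^2 - 9*r*u + 18*u^2)/(r - u)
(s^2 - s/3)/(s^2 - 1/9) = 3*s/(3*s + 1)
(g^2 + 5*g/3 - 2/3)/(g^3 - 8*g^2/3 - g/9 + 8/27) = 9*(g + 2)/(9*g^2 - 21*g - 8)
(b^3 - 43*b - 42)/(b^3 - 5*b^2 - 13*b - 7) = (b + 6)/(b + 1)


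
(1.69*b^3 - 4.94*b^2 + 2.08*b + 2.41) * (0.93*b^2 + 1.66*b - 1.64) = 1.5717*b^5 - 1.7888*b^4 - 9.0376*b^3 + 13.7957*b^2 + 0.5894*b - 3.9524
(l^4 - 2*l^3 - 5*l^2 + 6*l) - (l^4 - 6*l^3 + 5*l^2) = 4*l^3 - 10*l^2 + 6*l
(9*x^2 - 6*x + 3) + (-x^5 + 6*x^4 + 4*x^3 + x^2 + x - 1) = -x^5 + 6*x^4 + 4*x^3 + 10*x^2 - 5*x + 2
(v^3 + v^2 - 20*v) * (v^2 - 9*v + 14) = v^5 - 8*v^4 - 15*v^3 + 194*v^2 - 280*v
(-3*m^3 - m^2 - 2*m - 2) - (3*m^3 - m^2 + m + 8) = -6*m^3 - 3*m - 10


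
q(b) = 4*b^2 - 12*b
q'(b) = 8*b - 12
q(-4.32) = 126.49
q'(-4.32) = -46.56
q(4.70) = 31.96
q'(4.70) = 25.60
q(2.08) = -7.65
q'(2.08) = 4.64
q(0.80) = -7.04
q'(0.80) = -5.60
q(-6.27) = 232.49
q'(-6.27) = -62.16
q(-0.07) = 0.86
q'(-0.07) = -12.56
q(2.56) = -4.51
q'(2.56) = 8.48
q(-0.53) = 7.48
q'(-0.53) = -16.24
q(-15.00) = 1080.00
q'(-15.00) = -132.00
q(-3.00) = 72.00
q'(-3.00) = -36.00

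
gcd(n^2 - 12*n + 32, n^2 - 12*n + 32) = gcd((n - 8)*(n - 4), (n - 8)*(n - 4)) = n^2 - 12*n + 32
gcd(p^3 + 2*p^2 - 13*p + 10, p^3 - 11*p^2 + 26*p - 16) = p^2 - 3*p + 2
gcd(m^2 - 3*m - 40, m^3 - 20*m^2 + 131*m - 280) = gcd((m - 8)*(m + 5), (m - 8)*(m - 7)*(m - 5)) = m - 8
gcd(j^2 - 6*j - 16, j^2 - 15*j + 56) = j - 8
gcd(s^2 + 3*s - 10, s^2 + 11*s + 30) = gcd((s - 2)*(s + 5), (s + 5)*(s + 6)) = s + 5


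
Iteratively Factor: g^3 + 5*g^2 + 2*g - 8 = (g - 1)*(g^2 + 6*g + 8) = (g - 1)*(g + 2)*(g + 4)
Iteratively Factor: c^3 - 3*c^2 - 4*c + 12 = (c - 2)*(c^2 - c - 6) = (c - 3)*(c - 2)*(c + 2)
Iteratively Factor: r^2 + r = (r + 1)*(r)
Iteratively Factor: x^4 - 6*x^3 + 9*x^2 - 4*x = (x - 1)*(x^3 - 5*x^2 + 4*x) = x*(x - 1)*(x^2 - 5*x + 4) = x*(x - 4)*(x - 1)*(x - 1)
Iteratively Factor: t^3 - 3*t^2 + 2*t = (t - 2)*(t^2 - t) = t*(t - 2)*(t - 1)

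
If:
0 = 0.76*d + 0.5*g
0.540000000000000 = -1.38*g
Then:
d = 0.26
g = -0.39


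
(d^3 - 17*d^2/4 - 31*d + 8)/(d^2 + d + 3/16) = 4*(4*d^3 - 17*d^2 - 124*d + 32)/(16*d^2 + 16*d + 3)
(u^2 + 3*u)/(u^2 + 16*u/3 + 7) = 3*u/(3*u + 7)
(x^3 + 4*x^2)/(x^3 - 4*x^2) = (x + 4)/(x - 4)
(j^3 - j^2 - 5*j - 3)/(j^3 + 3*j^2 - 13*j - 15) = (j + 1)/(j + 5)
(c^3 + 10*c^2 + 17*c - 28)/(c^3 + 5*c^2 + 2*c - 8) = (c + 7)/(c + 2)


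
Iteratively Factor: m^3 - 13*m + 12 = (m - 1)*(m^2 + m - 12) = (m - 1)*(m + 4)*(m - 3)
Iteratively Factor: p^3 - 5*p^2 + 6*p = (p)*(p^2 - 5*p + 6) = p*(p - 2)*(p - 3)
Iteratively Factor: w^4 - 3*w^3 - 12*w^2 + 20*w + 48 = (w - 3)*(w^3 - 12*w - 16) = (w - 4)*(w - 3)*(w^2 + 4*w + 4) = (w - 4)*(w - 3)*(w + 2)*(w + 2)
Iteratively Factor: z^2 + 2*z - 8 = (z - 2)*(z + 4)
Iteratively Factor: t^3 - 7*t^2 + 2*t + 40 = (t - 5)*(t^2 - 2*t - 8) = (t - 5)*(t + 2)*(t - 4)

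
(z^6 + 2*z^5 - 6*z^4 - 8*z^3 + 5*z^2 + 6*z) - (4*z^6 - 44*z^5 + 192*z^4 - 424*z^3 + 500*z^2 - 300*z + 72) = -3*z^6 + 46*z^5 - 198*z^4 + 416*z^3 - 495*z^2 + 306*z - 72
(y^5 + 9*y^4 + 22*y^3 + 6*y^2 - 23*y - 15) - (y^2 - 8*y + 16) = y^5 + 9*y^4 + 22*y^3 + 5*y^2 - 15*y - 31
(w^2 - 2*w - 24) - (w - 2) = w^2 - 3*w - 22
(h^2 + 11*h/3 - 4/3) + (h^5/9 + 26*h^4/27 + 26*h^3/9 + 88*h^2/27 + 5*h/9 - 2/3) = h^5/9 + 26*h^4/27 + 26*h^3/9 + 115*h^2/27 + 38*h/9 - 2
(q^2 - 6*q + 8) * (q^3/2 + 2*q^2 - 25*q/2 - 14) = q^5/2 - q^4 - 41*q^3/2 + 77*q^2 - 16*q - 112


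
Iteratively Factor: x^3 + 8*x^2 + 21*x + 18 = (x + 3)*(x^2 + 5*x + 6) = (x + 2)*(x + 3)*(x + 3)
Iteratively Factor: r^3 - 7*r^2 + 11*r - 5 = (r - 1)*(r^2 - 6*r + 5) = (r - 1)^2*(r - 5)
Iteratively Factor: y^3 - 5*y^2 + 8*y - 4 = (y - 1)*(y^2 - 4*y + 4) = (y - 2)*(y - 1)*(y - 2)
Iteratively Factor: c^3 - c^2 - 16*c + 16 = (c + 4)*(c^2 - 5*c + 4) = (c - 1)*(c + 4)*(c - 4)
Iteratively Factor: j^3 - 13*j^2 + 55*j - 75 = (j - 3)*(j^2 - 10*j + 25) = (j - 5)*(j - 3)*(j - 5)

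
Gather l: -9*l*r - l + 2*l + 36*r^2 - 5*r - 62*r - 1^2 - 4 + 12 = l*(1 - 9*r) + 36*r^2 - 67*r + 7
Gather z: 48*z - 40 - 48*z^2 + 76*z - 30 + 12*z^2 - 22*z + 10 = -36*z^2 + 102*z - 60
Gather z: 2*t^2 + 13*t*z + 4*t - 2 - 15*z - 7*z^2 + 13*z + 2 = 2*t^2 + 4*t - 7*z^2 + z*(13*t - 2)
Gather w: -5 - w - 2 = -w - 7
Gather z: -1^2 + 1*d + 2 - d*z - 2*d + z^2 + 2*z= -d + z^2 + z*(2 - d) + 1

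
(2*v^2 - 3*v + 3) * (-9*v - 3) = -18*v^3 + 21*v^2 - 18*v - 9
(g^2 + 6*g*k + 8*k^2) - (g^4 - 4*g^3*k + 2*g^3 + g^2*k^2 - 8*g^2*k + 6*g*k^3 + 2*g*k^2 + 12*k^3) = -g^4 + 4*g^3*k - 2*g^3 - g^2*k^2 + 8*g^2*k + g^2 - 6*g*k^3 - 2*g*k^2 + 6*g*k - 12*k^3 + 8*k^2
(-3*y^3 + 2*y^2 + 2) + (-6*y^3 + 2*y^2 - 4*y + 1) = -9*y^3 + 4*y^2 - 4*y + 3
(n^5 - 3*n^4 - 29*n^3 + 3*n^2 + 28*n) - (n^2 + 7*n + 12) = n^5 - 3*n^4 - 29*n^3 + 2*n^2 + 21*n - 12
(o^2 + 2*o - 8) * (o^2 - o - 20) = o^4 + o^3 - 30*o^2 - 32*o + 160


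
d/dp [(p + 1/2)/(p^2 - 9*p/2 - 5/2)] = -1/(p^2 - 10*p + 25)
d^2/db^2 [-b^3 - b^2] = -6*b - 2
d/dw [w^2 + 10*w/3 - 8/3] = 2*w + 10/3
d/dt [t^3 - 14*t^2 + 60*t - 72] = 3*t^2 - 28*t + 60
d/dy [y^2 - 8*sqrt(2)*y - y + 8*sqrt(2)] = 2*y - 8*sqrt(2) - 1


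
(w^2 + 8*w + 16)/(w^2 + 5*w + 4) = (w + 4)/(w + 1)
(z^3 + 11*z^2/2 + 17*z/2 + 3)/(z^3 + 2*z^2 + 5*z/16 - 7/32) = 16*(z^2 + 5*z + 6)/(16*z^2 + 24*z - 7)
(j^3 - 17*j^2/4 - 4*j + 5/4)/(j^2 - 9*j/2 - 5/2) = (4*j^2 + 3*j - 1)/(2*(2*j + 1))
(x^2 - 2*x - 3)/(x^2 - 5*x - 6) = (x - 3)/(x - 6)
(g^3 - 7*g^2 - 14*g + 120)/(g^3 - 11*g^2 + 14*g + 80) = (g^2 - 2*g - 24)/(g^2 - 6*g - 16)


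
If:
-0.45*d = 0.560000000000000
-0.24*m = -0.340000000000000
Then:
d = -1.24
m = 1.42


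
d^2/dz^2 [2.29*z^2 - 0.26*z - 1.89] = 4.58000000000000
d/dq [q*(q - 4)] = 2*q - 4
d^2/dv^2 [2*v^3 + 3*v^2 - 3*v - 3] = 12*v + 6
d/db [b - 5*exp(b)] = 1 - 5*exp(b)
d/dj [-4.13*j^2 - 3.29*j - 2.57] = -8.26*j - 3.29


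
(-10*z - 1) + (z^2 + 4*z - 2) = z^2 - 6*z - 3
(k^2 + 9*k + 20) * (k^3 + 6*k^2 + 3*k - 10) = k^5 + 15*k^4 + 77*k^3 + 137*k^2 - 30*k - 200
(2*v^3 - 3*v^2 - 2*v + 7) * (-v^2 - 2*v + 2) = -2*v^5 - v^4 + 12*v^3 - 9*v^2 - 18*v + 14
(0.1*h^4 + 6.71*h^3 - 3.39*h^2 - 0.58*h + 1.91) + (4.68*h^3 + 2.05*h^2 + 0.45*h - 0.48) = 0.1*h^4 + 11.39*h^3 - 1.34*h^2 - 0.13*h + 1.43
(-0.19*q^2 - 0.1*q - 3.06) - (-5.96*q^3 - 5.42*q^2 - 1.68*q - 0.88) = 5.96*q^3 + 5.23*q^2 + 1.58*q - 2.18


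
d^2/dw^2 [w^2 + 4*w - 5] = 2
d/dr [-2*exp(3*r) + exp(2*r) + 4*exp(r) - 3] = 2*(-3*exp(2*r) + exp(r) + 2)*exp(r)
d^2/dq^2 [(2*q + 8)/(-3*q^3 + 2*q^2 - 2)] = 4*(-q^2*(q + 4)*(9*q - 4)^2 + (9*q^2 - 4*q + (q + 4)*(9*q - 2))*(3*q^3 - 2*q^2 + 2))/(3*q^3 - 2*q^2 + 2)^3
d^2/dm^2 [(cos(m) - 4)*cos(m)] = 4*cos(m) - 2*cos(2*m)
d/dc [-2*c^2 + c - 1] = 1 - 4*c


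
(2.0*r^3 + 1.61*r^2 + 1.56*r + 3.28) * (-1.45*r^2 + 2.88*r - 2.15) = -2.9*r^5 + 3.4255*r^4 - 1.9252*r^3 - 3.7247*r^2 + 6.0924*r - 7.052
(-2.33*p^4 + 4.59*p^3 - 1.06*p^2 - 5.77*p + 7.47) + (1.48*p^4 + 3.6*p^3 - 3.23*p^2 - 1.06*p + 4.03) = -0.85*p^4 + 8.19*p^3 - 4.29*p^2 - 6.83*p + 11.5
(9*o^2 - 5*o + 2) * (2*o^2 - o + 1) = 18*o^4 - 19*o^3 + 18*o^2 - 7*o + 2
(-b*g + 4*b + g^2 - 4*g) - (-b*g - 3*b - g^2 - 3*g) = 7*b + 2*g^2 - g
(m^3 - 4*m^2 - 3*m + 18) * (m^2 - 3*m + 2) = m^5 - 7*m^4 + 11*m^3 + 19*m^2 - 60*m + 36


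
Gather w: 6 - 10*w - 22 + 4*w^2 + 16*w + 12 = 4*w^2 + 6*w - 4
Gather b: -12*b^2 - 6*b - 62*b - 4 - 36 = -12*b^2 - 68*b - 40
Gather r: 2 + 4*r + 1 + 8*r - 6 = 12*r - 3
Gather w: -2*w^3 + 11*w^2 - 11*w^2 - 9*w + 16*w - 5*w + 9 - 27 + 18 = -2*w^3 + 2*w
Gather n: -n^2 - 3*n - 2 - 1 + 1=-n^2 - 3*n - 2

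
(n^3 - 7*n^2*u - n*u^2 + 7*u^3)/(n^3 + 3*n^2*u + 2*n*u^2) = (n^2 - 8*n*u + 7*u^2)/(n*(n + 2*u))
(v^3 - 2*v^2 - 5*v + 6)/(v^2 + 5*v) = (v^3 - 2*v^2 - 5*v + 6)/(v*(v + 5))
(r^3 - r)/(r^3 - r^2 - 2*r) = (r - 1)/(r - 2)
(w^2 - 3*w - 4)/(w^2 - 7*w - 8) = (w - 4)/(w - 8)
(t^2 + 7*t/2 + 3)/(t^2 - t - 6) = (t + 3/2)/(t - 3)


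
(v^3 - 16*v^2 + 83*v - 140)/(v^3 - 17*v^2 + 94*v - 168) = (v - 5)/(v - 6)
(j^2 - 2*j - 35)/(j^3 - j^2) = (j^2 - 2*j - 35)/(j^2*(j - 1))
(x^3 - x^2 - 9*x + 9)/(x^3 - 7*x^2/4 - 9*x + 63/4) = 4*(x - 1)/(4*x - 7)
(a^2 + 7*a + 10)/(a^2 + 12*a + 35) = (a + 2)/(a + 7)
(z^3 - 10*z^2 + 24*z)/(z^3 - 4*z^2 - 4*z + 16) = z*(z - 6)/(z^2 - 4)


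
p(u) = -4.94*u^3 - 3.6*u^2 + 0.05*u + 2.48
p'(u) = -14.82*u^2 - 7.2*u + 0.05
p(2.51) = -98.19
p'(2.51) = -111.39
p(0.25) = 2.19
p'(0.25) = -2.68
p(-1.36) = 8.18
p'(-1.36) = -17.57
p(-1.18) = 5.52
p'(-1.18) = -12.09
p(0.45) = 1.32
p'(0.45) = -6.19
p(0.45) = 1.32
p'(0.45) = -6.19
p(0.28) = 2.10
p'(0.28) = -3.13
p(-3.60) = 186.12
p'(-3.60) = -166.10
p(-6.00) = 939.62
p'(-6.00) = -490.27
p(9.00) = -3889.93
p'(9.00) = -1265.17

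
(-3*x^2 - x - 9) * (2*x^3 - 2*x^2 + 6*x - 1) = -6*x^5 + 4*x^4 - 34*x^3 + 15*x^2 - 53*x + 9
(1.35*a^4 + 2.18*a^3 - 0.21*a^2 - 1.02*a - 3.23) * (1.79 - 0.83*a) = -1.1205*a^5 + 0.6071*a^4 + 4.0765*a^3 + 0.4707*a^2 + 0.8551*a - 5.7817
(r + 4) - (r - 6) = 10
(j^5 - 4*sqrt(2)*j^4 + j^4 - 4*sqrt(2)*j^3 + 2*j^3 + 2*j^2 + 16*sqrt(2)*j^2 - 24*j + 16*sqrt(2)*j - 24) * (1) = j^5 - 4*sqrt(2)*j^4 + j^4 - 4*sqrt(2)*j^3 + 2*j^3 + 2*j^2 + 16*sqrt(2)*j^2 - 24*j + 16*sqrt(2)*j - 24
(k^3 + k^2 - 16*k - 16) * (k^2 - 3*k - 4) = k^5 - 2*k^4 - 23*k^3 + 28*k^2 + 112*k + 64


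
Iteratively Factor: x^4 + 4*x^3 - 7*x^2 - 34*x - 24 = (x + 1)*(x^3 + 3*x^2 - 10*x - 24) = (x + 1)*(x + 4)*(x^2 - x - 6) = (x + 1)*(x + 2)*(x + 4)*(x - 3)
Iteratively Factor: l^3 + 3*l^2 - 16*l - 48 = (l + 4)*(l^2 - l - 12) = (l + 3)*(l + 4)*(l - 4)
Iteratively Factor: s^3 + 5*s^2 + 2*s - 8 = (s + 2)*(s^2 + 3*s - 4) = (s + 2)*(s + 4)*(s - 1)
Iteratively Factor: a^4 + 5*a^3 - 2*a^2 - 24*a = (a)*(a^3 + 5*a^2 - 2*a - 24) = a*(a + 3)*(a^2 + 2*a - 8) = a*(a - 2)*(a + 3)*(a + 4)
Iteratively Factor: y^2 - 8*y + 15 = (y - 3)*(y - 5)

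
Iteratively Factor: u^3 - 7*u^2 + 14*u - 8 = (u - 1)*(u^2 - 6*u + 8) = (u - 2)*(u - 1)*(u - 4)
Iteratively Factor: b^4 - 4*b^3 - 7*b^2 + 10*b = (b - 1)*(b^3 - 3*b^2 - 10*b) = (b - 1)*(b + 2)*(b^2 - 5*b) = (b - 5)*(b - 1)*(b + 2)*(b)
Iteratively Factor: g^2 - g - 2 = (g - 2)*(g + 1)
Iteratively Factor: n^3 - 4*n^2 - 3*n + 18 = (n - 3)*(n^2 - n - 6) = (n - 3)*(n + 2)*(n - 3)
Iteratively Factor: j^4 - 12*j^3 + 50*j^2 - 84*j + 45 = (j - 3)*(j^3 - 9*j^2 + 23*j - 15) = (j - 3)^2*(j^2 - 6*j + 5) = (j - 5)*(j - 3)^2*(j - 1)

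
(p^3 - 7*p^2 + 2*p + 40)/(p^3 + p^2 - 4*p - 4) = (p^2 - 9*p + 20)/(p^2 - p - 2)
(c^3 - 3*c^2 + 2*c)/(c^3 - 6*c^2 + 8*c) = (c - 1)/(c - 4)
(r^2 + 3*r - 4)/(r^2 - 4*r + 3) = (r + 4)/(r - 3)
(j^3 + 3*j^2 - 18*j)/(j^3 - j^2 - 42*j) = (j - 3)/(j - 7)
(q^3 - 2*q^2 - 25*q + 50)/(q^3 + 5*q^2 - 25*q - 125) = (q - 2)/(q + 5)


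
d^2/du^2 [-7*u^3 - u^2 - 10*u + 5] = -42*u - 2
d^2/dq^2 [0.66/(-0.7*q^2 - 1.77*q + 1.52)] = (0.6468*q^2 + 1.63548*q - 0.66*(1.4*q + 1.77)*(2.8*q + 3.54) - 1.40448)/(0.7*q^2 + 1.77*q - 1.52)^3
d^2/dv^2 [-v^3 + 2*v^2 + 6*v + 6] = 4 - 6*v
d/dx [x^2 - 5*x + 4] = 2*x - 5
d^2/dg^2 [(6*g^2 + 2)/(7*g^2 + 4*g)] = 4*(-84*g^3 + 147*g^2 + 84*g + 16)/(g^3*(343*g^3 + 588*g^2 + 336*g + 64))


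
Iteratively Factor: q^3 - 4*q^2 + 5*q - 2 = (q - 1)*(q^2 - 3*q + 2) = (q - 1)^2*(q - 2)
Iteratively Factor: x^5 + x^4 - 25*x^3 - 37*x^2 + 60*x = (x + 4)*(x^4 - 3*x^3 - 13*x^2 + 15*x) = (x - 1)*(x + 4)*(x^3 - 2*x^2 - 15*x) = (x - 5)*(x - 1)*(x + 4)*(x^2 + 3*x) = (x - 5)*(x - 1)*(x + 3)*(x + 4)*(x)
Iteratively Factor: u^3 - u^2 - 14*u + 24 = (u - 3)*(u^2 + 2*u - 8) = (u - 3)*(u + 4)*(u - 2)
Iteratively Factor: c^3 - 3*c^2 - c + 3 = (c - 1)*(c^2 - 2*c - 3) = (c - 3)*(c - 1)*(c + 1)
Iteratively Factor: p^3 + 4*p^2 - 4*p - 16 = (p - 2)*(p^2 + 6*p + 8) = (p - 2)*(p + 2)*(p + 4)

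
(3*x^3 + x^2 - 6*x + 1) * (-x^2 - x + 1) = -3*x^5 - 4*x^4 + 8*x^3 + 6*x^2 - 7*x + 1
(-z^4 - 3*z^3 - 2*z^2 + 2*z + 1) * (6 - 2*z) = 2*z^5 - 14*z^3 - 16*z^2 + 10*z + 6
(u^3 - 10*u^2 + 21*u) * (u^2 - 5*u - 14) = u^5 - 15*u^4 + 57*u^3 + 35*u^2 - 294*u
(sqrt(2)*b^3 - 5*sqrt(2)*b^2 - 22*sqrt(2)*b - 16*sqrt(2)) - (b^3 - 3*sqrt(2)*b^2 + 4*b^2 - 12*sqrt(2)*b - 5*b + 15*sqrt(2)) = -b^3 + sqrt(2)*b^3 - 4*b^2 - 2*sqrt(2)*b^2 - 10*sqrt(2)*b + 5*b - 31*sqrt(2)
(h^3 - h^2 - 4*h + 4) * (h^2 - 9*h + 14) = h^5 - 10*h^4 + 19*h^3 + 26*h^2 - 92*h + 56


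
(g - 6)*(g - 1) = g^2 - 7*g + 6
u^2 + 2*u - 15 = (u - 3)*(u + 5)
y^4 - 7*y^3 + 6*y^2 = y^2*(y - 6)*(y - 1)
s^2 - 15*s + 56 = (s - 8)*(s - 7)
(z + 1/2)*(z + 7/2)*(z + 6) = z^3 + 10*z^2 + 103*z/4 + 21/2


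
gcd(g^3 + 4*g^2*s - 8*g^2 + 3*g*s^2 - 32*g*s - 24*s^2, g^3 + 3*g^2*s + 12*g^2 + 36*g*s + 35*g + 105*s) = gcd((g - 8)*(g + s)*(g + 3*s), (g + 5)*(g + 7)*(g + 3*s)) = g + 3*s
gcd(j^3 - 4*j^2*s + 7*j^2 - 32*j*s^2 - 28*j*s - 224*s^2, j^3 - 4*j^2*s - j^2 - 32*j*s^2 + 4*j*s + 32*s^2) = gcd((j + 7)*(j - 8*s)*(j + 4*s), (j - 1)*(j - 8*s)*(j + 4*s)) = -j^2 + 4*j*s + 32*s^2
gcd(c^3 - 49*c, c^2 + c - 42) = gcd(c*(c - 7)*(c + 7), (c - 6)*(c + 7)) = c + 7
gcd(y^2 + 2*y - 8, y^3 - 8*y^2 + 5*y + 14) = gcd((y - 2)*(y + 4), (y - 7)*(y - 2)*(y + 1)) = y - 2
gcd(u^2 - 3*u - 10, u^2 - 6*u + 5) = u - 5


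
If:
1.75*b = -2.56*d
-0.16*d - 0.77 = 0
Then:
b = 7.04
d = -4.81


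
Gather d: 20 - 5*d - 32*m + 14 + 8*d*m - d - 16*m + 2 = d*(8*m - 6) - 48*m + 36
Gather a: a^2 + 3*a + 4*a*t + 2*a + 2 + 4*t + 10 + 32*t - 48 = a^2 + a*(4*t + 5) + 36*t - 36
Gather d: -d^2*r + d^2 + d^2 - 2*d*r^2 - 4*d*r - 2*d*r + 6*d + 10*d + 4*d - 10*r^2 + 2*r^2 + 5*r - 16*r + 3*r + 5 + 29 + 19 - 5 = d^2*(2 - r) + d*(-2*r^2 - 6*r + 20) - 8*r^2 - 8*r + 48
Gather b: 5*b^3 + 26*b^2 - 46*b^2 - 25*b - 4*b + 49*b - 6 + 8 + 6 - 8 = 5*b^3 - 20*b^2 + 20*b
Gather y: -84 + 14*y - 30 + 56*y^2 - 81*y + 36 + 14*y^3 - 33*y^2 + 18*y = 14*y^3 + 23*y^2 - 49*y - 78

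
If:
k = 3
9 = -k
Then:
No Solution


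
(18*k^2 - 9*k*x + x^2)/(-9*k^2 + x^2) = (-6*k + x)/(3*k + x)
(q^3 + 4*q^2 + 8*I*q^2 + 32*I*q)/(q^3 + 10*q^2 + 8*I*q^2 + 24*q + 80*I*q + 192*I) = q/(q + 6)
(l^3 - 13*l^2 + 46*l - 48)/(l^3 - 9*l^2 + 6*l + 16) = (l - 3)/(l + 1)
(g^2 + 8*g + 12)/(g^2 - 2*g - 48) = (g + 2)/(g - 8)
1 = 1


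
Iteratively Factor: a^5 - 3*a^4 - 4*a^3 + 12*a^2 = (a + 2)*(a^4 - 5*a^3 + 6*a^2) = a*(a + 2)*(a^3 - 5*a^2 + 6*a) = a^2*(a + 2)*(a^2 - 5*a + 6) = a^2*(a - 3)*(a + 2)*(a - 2)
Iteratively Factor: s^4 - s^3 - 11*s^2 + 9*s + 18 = (s + 1)*(s^3 - 2*s^2 - 9*s + 18) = (s - 2)*(s + 1)*(s^2 - 9) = (s - 2)*(s + 1)*(s + 3)*(s - 3)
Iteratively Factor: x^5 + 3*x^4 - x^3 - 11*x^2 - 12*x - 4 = (x - 2)*(x^4 + 5*x^3 + 9*x^2 + 7*x + 2) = (x - 2)*(x + 2)*(x^3 + 3*x^2 + 3*x + 1) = (x - 2)*(x + 1)*(x + 2)*(x^2 + 2*x + 1) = (x - 2)*(x + 1)^2*(x + 2)*(x + 1)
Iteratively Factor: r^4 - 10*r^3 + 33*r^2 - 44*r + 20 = (r - 2)*(r^3 - 8*r^2 + 17*r - 10) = (r - 2)*(r - 1)*(r^2 - 7*r + 10) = (r - 2)^2*(r - 1)*(r - 5)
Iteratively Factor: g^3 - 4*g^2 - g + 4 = (g - 1)*(g^2 - 3*g - 4) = (g - 1)*(g + 1)*(g - 4)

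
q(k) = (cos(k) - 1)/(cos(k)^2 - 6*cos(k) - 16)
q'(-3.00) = -0.04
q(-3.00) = 0.22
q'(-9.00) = -0.11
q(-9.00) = 0.20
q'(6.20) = -0.00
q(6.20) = 0.00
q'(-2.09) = -0.12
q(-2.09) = 0.12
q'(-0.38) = -0.02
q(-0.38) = 0.00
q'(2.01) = 0.12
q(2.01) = 0.11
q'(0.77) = 0.04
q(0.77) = 0.01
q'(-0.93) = -0.05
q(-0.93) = 0.02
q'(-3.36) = 0.06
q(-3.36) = 0.22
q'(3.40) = -0.07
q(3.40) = 0.21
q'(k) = (2*sin(k)*cos(k) - 6*sin(k))*(cos(k) - 1)/(cos(k)^2 - 6*cos(k) - 16)^2 - sin(k)/(cos(k)^2 - 6*cos(k) - 16) = (cos(k)^2 - 2*cos(k) + 22)*sin(k)/(sin(k)^2 + 6*cos(k) + 15)^2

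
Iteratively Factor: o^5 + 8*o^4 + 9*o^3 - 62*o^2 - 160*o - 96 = (o + 1)*(o^4 + 7*o^3 + 2*o^2 - 64*o - 96) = (o - 3)*(o + 1)*(o^3 + 10*o^2 + 32*o + 32) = (o - 3)*(o + 1)*(o + 4)*(o^2 + 6*o + 8) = (o - 3)*(o + 1)*(o + 4)^2*(o + 2)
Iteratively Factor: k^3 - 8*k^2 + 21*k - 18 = (k - 2)*(k^2 - 6*k + 9) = (k - 3)*(k - 2)*(k - 3)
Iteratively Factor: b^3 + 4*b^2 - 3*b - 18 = (b + 3)*(b^2 + b - 6) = (b + 3)^2*(b - 2)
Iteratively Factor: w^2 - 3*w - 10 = (w + 2)*(w - 5)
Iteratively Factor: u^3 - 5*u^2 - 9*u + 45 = (u - 5)*(u^2 - 9) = (u - 5)*(u - 3)*(u + 3)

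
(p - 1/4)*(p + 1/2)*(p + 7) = p^3 + 29*p^2/4 + 13*p/8 - 7/8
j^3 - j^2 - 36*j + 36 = (j - 6)*(j - 1)*(j + 6)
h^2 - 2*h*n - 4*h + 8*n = (h - 4)*(h - 2*n)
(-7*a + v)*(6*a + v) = -42*a^2 - a*v + v^2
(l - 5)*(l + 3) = l^2 - 2*l - 15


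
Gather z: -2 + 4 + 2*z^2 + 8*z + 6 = 2*z^2 + 8*z + 8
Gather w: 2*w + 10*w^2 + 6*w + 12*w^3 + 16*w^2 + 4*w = 12*w^3 + 26*w^2 + 12*w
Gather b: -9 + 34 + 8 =33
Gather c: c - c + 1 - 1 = 0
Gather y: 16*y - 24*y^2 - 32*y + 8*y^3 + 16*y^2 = 8*y^3 - 8*y^2 - 16*y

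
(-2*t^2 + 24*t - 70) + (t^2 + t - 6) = -t^2 + 25*t - 76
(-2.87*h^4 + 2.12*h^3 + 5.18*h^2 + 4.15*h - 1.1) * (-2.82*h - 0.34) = 8.0934*h^5 - 5.0026*h^4 - 15.3284*h^3 - 13.4642*h^2 + 1.691*h + 0.374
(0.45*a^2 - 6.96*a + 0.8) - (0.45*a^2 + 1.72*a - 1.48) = 2.28 - 8.68*a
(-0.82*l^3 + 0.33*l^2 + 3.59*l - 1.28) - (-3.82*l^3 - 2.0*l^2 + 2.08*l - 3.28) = 3.0*l^3 + 2.33*l^2 + 1.51*l + 2.0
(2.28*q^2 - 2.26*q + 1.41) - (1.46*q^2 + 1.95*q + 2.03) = 0.82*q^2 - 4.21*q - 0.62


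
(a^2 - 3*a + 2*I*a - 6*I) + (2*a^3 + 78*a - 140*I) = 2*a^3 + a^2 + 75*a + 2*I*a - 146*I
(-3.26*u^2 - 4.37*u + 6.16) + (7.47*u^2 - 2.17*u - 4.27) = 4.21*u^2 - 6.54*u + 1.89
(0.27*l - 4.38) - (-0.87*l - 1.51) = 1.14*l - 2.87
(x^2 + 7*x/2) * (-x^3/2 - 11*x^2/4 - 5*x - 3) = -x^5/2 - 9*x^4/2 - 117*x^3/8 - 41*x^2/2 - 21*x/2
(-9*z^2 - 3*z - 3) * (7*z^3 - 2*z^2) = -63*z^5 - 3*z^4 - 15*z^3 + 6*z^2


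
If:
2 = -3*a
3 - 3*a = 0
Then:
No Solution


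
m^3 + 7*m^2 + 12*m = m*(m + 3)*(m + 4)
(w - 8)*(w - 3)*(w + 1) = w^3 - 10*w^2 + 13*w + 24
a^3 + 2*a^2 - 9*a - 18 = (a - 3)*(a + 2)*(a + 3)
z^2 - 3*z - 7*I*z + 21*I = (z - 3)*(z - 7*I)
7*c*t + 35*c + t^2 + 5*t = (7*c + t)*(t + 5)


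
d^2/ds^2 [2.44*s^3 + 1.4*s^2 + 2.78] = 14.64*s + 2.8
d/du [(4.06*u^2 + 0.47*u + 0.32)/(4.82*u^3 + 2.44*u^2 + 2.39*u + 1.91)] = (-19.5692*u^4 - 4.5308*u^3 + 3.9294*u^2 + 13.9476*u + 0.1329)/(23.2324*u^6 + 23.5216*u^5 + 28.9932*u^4 + 30.0756*u^3 + 15.0329*u^2 + 9.1298*u + 3.6481)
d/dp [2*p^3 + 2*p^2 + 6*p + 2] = 6*p^2 + 4*p + 6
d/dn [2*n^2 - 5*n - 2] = 4*n - 5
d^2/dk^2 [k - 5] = 0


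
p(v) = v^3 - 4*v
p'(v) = 3*v^2 - 4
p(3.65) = 34.03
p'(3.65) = 35.97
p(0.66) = -2.35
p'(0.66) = -2.69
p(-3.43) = -26.63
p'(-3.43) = 31.29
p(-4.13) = -53.92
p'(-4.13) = 47.17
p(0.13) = -0.52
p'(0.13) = -3.95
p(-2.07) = -0.59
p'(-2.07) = 8.85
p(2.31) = 3.09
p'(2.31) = 12.01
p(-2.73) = -9.43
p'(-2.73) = 18.36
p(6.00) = 192.00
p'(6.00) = 104.00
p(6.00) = 192.00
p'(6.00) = 104.00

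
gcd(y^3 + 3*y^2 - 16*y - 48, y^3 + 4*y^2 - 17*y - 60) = y^2 - y - 12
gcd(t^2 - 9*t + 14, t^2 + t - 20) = 1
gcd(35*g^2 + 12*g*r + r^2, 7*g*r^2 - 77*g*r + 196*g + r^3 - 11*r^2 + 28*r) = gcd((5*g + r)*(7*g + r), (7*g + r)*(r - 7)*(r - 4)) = 7*g + r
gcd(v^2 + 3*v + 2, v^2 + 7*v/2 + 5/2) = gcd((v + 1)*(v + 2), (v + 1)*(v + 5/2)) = v + 1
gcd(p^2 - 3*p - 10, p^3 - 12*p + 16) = 1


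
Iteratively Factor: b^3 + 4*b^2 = (b)*(b^2 + 4*b) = b*(b + 4)*(b)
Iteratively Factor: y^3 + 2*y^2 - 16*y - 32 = (y - 4)*(y^2 + 6*y + 8) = (y - 4)*(y + 2)*(y + 4)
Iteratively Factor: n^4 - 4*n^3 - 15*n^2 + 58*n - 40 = (n - 1)*(n^3 - 3*n^2 - 18*n + 40) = (n - 5)*(n - 1)*(n^2 + 2*n - 8) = (n - 5)*(n - 1)*(n + 4)*(n - 2)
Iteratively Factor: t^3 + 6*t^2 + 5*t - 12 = (t + 3)*(t^2 + 3*t - 4) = (t + 3)*(t + 4)*(t - 1)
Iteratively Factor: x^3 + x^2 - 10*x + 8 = (x + 4)*(x^2 - 3*x + 2) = (x - 2)*(x + 4)*(x - 1)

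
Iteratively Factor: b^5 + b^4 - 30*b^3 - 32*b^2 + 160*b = (b + 4)*(b^4 - 3*b^3 - 18*b^2 + 40*b) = (b - 5)*(b + 4)*(b^3 + 2*b^2 - 8*b) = (b - 5)*(b + 4)^2*(b^2 - 2*b) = (b - 5)*(b - 2)*(b + 4)^2*(b)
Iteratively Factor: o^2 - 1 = (o + 1)*(o - 1)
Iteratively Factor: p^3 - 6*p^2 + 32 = (p - 4)*(p^2 - 2*p - 8) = (p - 4)^2*(p + 2)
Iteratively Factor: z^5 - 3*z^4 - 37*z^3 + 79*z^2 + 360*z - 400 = (z + 4)*(z^4 - 7*z^3 - 9*z^2 + 115*z - 100) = (z - 5)*(z + 4)*(z^3 - 2*z^2 - 19*z + 20) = (z - 5)*(z - 1)*(z + 4)*(z^2 - z - 20) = (z - 5)*(z - 1)*(z + 4)^2*(z - 5)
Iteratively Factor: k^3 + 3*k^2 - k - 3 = (k + 1)*(k^2 + 2*k - 3) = (k - 1)*(k + 1)*(k + 3)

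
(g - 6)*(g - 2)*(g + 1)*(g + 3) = g^4 - 4*g^3 - 17*g^2 + 24*g + 36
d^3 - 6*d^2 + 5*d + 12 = (d - 4)*(d - 3)*(d + 1)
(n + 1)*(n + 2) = n^2 + 3*n + 2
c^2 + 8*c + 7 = (c + 1)*(c + 7)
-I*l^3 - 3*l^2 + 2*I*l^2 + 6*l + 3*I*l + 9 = (l - 3)*(l - 3*I)*(-I*l - I)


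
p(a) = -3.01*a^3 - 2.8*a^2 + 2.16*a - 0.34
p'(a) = -9.03*a^2 - 5.6*a + 2.16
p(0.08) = -0.19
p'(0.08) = 1.65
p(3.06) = -106.19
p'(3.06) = -99.53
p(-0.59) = -1.97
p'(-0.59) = 2.32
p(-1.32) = -1.15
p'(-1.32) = -6.18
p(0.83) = -2.20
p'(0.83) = -8.71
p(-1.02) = -2.26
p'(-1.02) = -1.52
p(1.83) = -24.21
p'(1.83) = -38.33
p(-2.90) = 43.26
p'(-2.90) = -57.54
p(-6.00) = 536.06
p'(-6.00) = -289.32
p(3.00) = -100.33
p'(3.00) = -95.91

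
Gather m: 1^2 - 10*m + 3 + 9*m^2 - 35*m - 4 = 9*m^2 - 45*m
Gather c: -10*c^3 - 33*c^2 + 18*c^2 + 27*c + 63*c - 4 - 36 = -10*c^3 - 15*c^2 + 90*c - 40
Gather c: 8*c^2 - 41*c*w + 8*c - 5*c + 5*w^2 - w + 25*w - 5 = 8*c^2 + c*(3 - 41*w) + 5*w^2 + 24*w - 5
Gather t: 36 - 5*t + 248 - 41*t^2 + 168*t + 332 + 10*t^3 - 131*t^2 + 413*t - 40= 10*t^3 - 172*t^2 + 576*t + 576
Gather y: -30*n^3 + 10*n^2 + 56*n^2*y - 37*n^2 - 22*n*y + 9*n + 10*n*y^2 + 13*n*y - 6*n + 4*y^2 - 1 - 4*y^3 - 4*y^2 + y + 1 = -30*n^3 - 27*n^2 + 10*n*y^2 + 3*n - 4*y^3 + y*(56*n^2 - 9*n + 1)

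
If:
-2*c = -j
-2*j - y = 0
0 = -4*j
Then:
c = 0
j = 0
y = 0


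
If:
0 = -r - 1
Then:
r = -1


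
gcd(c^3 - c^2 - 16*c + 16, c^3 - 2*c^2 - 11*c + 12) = c^2 - 5*c + 4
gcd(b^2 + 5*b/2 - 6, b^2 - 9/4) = b - 3/2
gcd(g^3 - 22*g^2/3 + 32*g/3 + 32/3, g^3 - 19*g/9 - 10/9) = g + 2/3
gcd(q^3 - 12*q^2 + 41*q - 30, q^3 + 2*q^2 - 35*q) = q - 5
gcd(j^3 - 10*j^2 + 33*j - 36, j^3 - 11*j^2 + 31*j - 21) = j - 3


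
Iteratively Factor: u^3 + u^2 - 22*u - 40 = (u - 5)*(u^2 + 6*u + 8) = (u - 5)*(u + 2)*(u + 4)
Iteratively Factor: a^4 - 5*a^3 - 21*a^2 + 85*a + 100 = (a - 5)*(a^3 - 21*a - 20) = (a - 5)*(a + 1)*(a^2 - a - 20) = (a - 5)*(a + 1)*(a + 4)*(a - 5)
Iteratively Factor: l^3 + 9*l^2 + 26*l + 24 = (l + 3)*(l^2 + 6*l + 8) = (l + 3)*(l + 4)*(l + 2)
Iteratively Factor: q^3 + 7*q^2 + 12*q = (q)*(q^2 + 7*q + 12) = q*(q + 3)*(q + 4)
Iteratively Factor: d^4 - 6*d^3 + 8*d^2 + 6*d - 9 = (d - 1)*(d^3 - 5*d^2 + 3*d + 9) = (d - 3)*(d - 1)*(d^2 - 2*d - 3) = (d - 3)^2*(d - 1)*(d + 1)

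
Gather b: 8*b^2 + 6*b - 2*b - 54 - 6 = 8*b^2 + 4*b - 60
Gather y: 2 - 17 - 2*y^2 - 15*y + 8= -2*y^2 - 15*y - 7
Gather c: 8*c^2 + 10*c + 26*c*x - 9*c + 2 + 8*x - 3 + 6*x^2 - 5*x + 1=8*c^2 + c*(26*x + 1) + 6*x^2 + 3*x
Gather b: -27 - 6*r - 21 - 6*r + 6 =-12*r - 42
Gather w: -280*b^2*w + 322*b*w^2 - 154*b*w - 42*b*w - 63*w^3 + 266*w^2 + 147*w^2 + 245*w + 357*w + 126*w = -63*w^3 + w^2*(322*b + 413) + w*(-280*b^2 - 196*b + 728)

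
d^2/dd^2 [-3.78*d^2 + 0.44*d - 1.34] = -7.56000000000000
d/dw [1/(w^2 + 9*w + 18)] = (-2*w - 9)/(w^2 + 9*w + 18)^2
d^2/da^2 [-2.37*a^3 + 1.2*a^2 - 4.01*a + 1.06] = 2.4 - 14.22*a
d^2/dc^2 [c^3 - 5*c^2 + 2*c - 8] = 6*c - 10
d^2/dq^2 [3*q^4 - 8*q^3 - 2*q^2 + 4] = 36*q^2 - 48*q - 4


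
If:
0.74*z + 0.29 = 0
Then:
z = -0.39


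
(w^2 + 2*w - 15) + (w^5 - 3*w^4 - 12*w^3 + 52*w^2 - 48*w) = w^5 - 3*w^4 - 12*w^3 + 53*w^2 - 46*w - 15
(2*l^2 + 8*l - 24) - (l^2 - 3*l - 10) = l^2 + 11*l - 14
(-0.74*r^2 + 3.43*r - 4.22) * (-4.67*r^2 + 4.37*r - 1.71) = 3.4558*r^4 - 19.2519*r^3 + 35.9619*r^2 - 24.3067*r + 7.2162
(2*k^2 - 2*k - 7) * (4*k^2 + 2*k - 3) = 8*k^4 - 4*k^3 - 38*k^2 - 8*k + 21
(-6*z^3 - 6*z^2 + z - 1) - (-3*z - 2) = -6*z^3 - 6*z^2 + 4*z + 1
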